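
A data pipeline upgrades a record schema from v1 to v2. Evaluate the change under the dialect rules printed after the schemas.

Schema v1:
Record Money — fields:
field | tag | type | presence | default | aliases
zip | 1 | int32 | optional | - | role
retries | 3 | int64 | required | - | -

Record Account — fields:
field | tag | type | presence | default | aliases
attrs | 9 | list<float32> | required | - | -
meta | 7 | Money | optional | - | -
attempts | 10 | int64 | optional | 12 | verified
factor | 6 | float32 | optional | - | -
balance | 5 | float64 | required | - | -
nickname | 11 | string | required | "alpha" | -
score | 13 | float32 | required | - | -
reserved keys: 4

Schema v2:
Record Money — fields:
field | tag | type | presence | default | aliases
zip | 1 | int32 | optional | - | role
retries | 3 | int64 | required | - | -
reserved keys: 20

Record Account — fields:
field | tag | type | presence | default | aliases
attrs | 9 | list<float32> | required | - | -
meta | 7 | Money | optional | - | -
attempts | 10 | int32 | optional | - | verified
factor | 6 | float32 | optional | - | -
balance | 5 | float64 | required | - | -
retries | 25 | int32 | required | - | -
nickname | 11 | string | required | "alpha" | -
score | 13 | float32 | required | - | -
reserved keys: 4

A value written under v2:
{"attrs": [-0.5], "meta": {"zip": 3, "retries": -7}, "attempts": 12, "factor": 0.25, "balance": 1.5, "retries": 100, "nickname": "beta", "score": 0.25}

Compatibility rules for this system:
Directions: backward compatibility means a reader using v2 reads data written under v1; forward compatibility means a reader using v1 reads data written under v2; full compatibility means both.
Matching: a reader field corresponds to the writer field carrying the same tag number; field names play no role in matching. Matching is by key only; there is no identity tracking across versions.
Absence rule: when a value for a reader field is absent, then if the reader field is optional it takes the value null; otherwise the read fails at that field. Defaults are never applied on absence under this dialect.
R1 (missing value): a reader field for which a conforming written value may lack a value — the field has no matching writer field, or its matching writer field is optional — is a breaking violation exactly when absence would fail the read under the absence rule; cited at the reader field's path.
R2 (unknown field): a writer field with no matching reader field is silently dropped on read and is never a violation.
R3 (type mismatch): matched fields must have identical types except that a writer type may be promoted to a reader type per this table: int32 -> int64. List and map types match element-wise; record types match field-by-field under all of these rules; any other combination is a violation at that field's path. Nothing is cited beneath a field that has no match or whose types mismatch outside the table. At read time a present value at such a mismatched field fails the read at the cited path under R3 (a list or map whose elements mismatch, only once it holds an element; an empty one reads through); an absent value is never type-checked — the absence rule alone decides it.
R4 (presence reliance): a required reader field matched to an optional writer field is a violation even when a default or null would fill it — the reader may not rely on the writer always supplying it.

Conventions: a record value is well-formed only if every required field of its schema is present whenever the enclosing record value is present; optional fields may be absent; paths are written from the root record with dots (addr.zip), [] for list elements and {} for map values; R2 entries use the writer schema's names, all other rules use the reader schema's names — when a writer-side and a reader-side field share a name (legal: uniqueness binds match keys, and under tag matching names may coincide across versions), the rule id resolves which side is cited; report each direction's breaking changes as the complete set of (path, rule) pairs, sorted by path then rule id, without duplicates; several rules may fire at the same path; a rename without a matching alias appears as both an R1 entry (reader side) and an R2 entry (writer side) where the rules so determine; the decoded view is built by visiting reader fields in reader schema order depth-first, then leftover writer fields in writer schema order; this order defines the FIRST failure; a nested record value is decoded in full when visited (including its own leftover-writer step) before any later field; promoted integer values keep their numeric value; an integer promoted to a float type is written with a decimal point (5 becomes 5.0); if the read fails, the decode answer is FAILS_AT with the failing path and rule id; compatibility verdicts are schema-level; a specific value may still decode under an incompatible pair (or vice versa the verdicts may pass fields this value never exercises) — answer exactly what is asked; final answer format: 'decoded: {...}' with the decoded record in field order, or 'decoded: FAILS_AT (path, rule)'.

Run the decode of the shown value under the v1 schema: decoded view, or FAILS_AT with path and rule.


the writer's type comes first in each Account pair
decode (reader v1):
  attrs := [-0.5]
  meta.zip := 3
  meta.retries := -7
  attempts := 12 (int32 -> int64)
  factor := 0.25
  balance := 1.5
  nickname := "beta"
  score := 0.25
  writer retries: unknown -> dropped
  => decoded: {"attrs": [-0.5], "meta": {"zip": 3, "retries": -7}, "attempts": 12, "factor": 0.25, "balance": 1.5, "nickname": "beta", "score": 0.25}
the rest of the Account diff is inert for this question:
  added field retries to record Account: required int32, tag 25 (in v2 it sits immediately before nickname) -> shifts the Account verdicts, not this decode
  field attempts in record Account: type int64 changed to int32 (its default is dropped) -> shifts the Account verdicts, not this decode

decoded: {"attrs": [-0.5], "meta": {"zip": 3, "retries": -7}, "attempts": 12, "factor": 0.25, "balance": 1.5, "nickname": "beta", "score": 0.25}


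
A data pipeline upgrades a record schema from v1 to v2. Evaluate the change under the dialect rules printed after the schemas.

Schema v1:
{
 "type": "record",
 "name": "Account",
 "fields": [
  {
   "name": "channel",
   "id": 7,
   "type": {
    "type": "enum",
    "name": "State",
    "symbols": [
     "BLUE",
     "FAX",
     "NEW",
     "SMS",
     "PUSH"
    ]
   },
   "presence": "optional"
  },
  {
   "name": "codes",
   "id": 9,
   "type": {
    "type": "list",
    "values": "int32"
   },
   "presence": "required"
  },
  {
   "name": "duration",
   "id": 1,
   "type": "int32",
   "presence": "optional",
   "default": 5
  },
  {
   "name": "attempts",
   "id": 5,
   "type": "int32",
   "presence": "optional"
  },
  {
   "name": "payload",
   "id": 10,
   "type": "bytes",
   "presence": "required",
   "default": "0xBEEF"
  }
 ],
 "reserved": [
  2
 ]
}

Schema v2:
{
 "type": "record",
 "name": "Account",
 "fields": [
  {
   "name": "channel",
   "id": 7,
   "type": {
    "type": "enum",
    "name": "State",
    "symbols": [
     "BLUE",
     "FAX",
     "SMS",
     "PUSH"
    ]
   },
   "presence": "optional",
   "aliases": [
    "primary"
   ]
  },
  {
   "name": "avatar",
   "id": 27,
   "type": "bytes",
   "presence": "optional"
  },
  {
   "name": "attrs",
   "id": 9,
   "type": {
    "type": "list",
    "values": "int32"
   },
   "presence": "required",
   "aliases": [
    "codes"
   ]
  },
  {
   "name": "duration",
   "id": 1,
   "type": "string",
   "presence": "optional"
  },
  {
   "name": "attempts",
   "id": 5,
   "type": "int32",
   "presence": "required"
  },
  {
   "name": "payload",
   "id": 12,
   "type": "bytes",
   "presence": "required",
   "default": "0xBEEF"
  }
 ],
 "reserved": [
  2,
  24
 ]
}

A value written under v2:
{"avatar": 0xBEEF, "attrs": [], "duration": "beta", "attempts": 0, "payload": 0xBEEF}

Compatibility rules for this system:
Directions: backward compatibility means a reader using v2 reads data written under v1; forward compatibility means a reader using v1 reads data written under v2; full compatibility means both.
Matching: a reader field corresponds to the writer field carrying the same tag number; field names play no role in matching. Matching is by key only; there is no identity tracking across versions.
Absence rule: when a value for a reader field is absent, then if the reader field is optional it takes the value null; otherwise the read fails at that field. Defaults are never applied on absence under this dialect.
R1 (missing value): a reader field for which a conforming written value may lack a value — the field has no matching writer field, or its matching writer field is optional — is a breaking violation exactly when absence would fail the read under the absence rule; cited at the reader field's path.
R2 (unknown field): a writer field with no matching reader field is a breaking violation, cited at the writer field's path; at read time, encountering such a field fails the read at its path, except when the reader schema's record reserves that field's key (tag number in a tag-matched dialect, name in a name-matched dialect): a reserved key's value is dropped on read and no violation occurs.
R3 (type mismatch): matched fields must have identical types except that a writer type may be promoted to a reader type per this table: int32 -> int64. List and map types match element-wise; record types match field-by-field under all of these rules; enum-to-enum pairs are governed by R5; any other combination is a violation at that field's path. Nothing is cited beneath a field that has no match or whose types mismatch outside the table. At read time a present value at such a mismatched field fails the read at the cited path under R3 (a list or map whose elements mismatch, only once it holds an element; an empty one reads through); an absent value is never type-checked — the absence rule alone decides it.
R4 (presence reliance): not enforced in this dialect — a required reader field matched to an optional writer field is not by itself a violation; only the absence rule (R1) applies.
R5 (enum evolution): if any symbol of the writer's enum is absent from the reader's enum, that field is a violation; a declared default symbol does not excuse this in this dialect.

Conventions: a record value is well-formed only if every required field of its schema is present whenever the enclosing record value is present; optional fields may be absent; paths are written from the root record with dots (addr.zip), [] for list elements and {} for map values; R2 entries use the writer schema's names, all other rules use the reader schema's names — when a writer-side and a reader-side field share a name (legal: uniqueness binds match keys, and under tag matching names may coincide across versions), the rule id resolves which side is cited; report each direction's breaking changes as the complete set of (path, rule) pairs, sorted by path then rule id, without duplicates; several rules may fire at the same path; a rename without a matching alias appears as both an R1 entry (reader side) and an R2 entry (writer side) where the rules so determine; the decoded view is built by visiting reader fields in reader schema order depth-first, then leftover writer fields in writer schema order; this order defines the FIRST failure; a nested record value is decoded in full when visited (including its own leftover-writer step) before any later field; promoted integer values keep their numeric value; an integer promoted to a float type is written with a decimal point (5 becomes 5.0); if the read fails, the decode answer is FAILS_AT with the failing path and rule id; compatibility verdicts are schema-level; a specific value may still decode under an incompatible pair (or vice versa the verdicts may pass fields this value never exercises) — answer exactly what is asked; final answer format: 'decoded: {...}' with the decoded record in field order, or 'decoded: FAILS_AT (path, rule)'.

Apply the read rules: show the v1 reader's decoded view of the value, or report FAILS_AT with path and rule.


decoded: FAILS_AT (duration, R3)

in Account below, arrows point writer -> reader
decode walk for Account under reader schema v1:
  channel := null (absent, optional -> null)
  codes := [] (from writer attrs)
  read fails at duration under R3
  => FAILS_AT (duration, R3)
the rest of the Account diff is inert for this question:
  field payload in record Account: tag 10 changed to 12 -> affects the rule determinations only; this particular Account value decodes identically
  enum State (field channel in record Account): symbol NEW removed -> affects the rule determinations only; this particular Account value decodes identically
  renamed field codes to attrs in record Account (alias codes declared on the renamed field) -> inert under this dialect — no rule fires on Account and the result does not move
  field attempts in record Account: optional changed to required -> affects the rule determinations only; this particular Account value decodes identically
  added field avatar to record Account: optional bytes, tag 27 (in v2 it sits immediately before attrs) -> affects the rule determinations only; this particular Account value decodes identically


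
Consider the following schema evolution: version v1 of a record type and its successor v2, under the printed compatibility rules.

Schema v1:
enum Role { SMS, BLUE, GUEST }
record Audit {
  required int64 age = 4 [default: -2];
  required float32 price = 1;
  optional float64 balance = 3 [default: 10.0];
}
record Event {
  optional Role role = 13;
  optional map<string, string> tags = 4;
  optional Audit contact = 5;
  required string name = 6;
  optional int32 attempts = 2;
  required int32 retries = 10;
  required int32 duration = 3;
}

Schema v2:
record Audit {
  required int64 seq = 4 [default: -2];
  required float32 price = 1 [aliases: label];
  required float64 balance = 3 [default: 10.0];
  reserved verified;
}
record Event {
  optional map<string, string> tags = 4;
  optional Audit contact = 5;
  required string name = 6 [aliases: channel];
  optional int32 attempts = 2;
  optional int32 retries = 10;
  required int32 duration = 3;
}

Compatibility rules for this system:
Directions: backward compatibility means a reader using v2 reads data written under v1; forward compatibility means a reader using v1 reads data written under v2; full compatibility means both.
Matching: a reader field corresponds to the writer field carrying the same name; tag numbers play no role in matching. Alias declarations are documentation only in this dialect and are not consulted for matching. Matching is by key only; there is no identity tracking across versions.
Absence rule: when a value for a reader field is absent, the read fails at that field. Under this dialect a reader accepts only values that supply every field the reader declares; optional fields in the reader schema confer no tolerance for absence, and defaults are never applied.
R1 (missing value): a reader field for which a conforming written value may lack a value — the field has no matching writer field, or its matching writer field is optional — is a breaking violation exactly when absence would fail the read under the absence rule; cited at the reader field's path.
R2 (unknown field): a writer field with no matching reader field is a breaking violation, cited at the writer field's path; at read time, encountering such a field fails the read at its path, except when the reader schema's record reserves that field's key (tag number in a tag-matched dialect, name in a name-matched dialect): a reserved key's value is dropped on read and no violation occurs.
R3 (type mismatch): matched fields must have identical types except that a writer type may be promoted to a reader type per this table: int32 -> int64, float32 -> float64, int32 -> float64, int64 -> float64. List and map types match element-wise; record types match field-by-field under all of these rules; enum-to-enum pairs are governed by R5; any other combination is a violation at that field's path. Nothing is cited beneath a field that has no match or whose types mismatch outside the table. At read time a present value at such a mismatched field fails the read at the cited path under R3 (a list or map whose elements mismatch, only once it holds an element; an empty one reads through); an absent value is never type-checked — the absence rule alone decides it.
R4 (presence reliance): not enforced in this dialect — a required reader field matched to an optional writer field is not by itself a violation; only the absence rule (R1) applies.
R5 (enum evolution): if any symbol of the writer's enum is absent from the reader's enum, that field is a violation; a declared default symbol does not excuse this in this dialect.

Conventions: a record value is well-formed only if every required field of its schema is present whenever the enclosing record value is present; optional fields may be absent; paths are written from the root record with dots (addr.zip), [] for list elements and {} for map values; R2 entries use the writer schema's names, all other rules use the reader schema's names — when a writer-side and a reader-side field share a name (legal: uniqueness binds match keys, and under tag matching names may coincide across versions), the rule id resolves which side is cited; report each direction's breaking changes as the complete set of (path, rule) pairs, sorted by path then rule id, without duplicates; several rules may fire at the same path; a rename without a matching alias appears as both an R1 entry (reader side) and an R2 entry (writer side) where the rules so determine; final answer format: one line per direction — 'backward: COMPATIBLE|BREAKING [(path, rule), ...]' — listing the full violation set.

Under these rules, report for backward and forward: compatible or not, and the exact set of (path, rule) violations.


arrows below run writer -> reader for Event
backward pass over Event, reader schema v2, writer schema v1:
  tags <- tags (map<string, string> -> map<string, string>, writer optional)
  contact <- contact (Audit -> Audit, writer optional)
  name <- name (string -> string, writer required)
  attempts <- attempts (int32 -> int32, writer optional)
  retries <- retries (int32 -> int32, writer required)
  duration <- duration (int32 -> int32, writer required)
  role (writer side), unknown to reader
  contact.seq has no writer counterpart
  contact.price <- contact.price (float32 -> float32, writer required)
  contact.balance <- contact.balance (float64 -> float64, writer optional)
  contact.age (writer side), unknown to reader
  R1 fires at attempts
  R1 fires at contact
  R2 fires at contact.age
  R1 fires at contact.balance
  R1 fires at contact.seq
  R2 fires at role
  R1 fires at tags
  => backward verdict for Event: BREAKING, 7 violation(s)
forward pass over Event, reader schema v1, writer schema v2:
  role has no writer counterpart
  tags <- tags (map<string, string> -> map<string, string>, writer optional)
  contact <- contact (Audit -> Audit, writer optional)
  name <- name (string -> string, writer required)
  attempts <- attempts (int32 -> int32, writer optional)
  retries <- retries (int32 -> int32, writer optional)
  duration <- duration (int32 -> int32, writer required)
  contact.age has no writer counterpart
  contact.price <- contact.price (float32 -> float32, writer required)
  contact.balance <- contact.balance (float64 -> float64, writer required)
  contact.seq (writer side), unknown to reader
  R1 fires at attempts
  R1 fires at contact
  R1 fires at contact.age
  R2 fires at contact.seq
  R1 fires at retries
  R1 fires at role
  R1 fires at tags
  => forward verdict for Event: BREAKING, 7 violation(s)

backward: BREAKING [(attempts, R1), (contact, R1), (contact.age, R2), (contact.balance, R1), (contact.seq, R1), (role, R2), (tags, R1)]; forward: BREAKING [(attempts, R1), (contact, R1), (contact.age, R1), (contact.seq, R2), (retries, R1), (role, R1), (tags, R1)]


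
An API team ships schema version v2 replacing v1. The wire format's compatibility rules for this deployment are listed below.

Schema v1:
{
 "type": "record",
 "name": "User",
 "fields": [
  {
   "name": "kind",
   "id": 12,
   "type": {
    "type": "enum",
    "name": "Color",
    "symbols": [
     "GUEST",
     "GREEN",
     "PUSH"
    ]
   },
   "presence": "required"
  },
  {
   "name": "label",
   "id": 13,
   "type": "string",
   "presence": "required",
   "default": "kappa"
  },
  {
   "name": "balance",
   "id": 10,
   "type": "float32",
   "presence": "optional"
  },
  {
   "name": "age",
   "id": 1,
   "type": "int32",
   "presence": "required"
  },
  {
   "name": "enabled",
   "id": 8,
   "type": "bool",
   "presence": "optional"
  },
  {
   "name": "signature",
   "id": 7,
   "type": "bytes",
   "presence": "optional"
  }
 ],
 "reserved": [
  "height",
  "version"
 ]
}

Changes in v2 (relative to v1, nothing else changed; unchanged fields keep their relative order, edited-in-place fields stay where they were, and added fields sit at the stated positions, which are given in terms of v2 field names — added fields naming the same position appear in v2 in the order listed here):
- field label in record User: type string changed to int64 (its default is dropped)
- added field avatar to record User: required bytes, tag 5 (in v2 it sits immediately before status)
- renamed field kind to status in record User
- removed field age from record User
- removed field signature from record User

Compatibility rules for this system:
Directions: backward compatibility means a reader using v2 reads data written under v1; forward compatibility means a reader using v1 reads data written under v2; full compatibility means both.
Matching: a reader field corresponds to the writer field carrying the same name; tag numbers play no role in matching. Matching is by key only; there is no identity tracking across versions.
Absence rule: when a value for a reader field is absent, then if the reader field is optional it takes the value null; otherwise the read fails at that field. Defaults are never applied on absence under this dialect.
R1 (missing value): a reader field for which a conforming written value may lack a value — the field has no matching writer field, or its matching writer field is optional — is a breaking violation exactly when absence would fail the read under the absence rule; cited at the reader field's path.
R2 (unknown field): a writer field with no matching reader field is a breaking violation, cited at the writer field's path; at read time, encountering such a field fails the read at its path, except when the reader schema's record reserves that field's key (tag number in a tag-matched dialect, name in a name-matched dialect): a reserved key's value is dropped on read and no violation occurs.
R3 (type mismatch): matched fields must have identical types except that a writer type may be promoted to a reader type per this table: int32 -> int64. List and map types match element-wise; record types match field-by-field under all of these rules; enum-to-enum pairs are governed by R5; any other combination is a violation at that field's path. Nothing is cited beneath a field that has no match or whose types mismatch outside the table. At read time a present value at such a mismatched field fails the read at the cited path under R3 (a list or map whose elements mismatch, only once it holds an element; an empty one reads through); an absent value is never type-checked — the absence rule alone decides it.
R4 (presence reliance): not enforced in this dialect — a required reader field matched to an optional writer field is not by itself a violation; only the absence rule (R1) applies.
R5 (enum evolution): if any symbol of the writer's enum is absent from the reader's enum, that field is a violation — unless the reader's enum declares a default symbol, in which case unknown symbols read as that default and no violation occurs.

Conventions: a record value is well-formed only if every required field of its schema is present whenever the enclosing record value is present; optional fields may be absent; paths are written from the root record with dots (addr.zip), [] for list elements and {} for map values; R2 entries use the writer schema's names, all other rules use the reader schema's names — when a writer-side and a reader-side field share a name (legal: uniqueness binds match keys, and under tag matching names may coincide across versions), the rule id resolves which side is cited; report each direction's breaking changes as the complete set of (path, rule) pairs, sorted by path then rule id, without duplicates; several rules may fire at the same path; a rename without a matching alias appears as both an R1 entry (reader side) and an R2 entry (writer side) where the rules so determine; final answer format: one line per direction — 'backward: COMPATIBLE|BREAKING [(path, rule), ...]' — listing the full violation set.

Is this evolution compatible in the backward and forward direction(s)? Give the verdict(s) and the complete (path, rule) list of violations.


each type pair in User: writer, then reader
backward analysis of User with v2 as reader and v1 as writer:
  no writer field matches reader avatar
  no writer field matches reader status
  writer required, string -> int64: reader label maps from writer label
  writer optional, float32 -> float32: reader balance maps from writer balance
  writer optional, bool -> bool: reader enabled maps from writer enabled
  leftover writer field: kind
  leftover writer field: age
  leftover writer field: signature
  breaking: (age, R2)
  breaking: (avatar, R1)
  breaking: (kind, R2)
  breaking: (label, R3)
  breaking: (signature, R2)
  breaking: (status, R1)
  => 6 violation(s): backward is BREAKING for User
forward analysis of User with v1 as reader and v2 as writer:
  no writer field matches reader kind
  writer required, int64 -> string: reader label maps from writer label
  writer optional, float32 -> float32: reader balance maps from writer balance
  no writer field matches reader age
  writer optional, bool -> bool: reader enabled maps from writer enabled
  no writer field matches reader signature
  leftover writer field: avatar
  leftover writer field: status
  breaking: (age, R1)
  breaking: (avatar, R2)
  breaking: (kind, R1)
  breaking: (label, R3)
  breaking: (status, R2)
  => 5 violation(s): forward is BREAKING for User

backward: BREAKING [(age, R2), (avatar, R1), (kind, R2), (label, R3), (signature, R2), (status, R1)]; forward: BREAKING [(age, R1), (avatar, R2), (kind, R1), (label, R3), (status, R2)]


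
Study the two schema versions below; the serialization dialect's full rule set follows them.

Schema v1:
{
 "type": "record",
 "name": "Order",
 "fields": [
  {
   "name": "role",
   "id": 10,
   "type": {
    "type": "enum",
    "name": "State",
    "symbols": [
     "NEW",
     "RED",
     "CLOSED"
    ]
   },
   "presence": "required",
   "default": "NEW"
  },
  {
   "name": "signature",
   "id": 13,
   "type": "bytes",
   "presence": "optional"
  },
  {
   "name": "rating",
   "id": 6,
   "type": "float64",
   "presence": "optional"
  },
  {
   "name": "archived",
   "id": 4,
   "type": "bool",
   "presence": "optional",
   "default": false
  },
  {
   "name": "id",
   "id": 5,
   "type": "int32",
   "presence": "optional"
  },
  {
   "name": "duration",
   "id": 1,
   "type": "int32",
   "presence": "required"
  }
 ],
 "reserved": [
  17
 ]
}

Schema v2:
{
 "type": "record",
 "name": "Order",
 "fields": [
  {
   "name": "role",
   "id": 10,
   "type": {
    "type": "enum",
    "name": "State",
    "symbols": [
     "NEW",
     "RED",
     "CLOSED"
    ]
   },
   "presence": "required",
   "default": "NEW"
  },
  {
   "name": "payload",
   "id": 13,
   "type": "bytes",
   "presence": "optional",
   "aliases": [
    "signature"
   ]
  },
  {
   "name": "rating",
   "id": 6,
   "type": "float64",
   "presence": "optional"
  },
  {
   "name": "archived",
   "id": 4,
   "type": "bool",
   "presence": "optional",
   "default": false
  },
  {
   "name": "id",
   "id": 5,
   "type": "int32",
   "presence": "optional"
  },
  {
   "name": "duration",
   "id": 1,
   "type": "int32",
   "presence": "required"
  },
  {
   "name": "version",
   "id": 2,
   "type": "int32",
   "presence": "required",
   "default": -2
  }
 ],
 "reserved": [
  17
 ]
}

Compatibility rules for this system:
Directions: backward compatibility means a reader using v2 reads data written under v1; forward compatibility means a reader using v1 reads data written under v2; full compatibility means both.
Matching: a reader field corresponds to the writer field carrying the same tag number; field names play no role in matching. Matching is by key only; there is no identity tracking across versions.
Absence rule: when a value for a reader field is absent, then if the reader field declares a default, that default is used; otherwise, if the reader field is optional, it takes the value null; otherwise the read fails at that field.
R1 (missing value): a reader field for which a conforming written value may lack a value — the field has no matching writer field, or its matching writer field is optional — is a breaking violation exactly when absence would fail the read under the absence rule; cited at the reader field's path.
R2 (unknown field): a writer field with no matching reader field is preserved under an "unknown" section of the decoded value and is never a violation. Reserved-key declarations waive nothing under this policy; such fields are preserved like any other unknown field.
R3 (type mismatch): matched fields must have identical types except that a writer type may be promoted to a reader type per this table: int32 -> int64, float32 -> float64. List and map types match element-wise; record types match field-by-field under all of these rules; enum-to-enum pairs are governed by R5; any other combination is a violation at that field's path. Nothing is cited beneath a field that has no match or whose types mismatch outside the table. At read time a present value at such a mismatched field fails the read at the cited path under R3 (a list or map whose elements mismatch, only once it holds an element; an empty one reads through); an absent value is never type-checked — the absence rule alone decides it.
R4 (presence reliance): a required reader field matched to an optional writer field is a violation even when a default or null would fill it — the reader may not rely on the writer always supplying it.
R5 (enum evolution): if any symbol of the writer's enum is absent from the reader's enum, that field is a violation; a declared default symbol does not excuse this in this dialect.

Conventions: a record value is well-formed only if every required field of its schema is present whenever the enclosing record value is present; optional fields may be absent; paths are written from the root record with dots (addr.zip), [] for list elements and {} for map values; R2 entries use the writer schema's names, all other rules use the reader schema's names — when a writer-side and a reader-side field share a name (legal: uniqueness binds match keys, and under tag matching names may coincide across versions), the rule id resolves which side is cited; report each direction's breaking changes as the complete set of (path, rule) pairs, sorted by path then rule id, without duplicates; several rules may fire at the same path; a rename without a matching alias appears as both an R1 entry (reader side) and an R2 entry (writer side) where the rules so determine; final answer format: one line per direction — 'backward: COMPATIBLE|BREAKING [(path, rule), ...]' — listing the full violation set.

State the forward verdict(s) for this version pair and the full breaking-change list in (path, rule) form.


the writer's type comes first in each Order pair
forward analysis of Order with v1 as reader and v2 as writer:
  role <- role (State -> State, writer required)
  signature <- payload (bytes -> bytes, writer optional)
  rating <- rating (float64 -> float64, writer optional)
  archived <- archived (bool -> bool, writer optional)
  id <- id (int32 -> int32, writer optional)
  duration <- duration (int32 -> int32, writer required)
  version (writer side), unknown to reader
  => no violations; forward on Order: COMPATIBLE
ruling out the remaining Order differences:
  added field version to record Order: required int32, tag 2, default -2 (in v2 it sits last) -> no rule fires on it in Order's dialect; the asked verdict holds
  renamed field signature to payload in record Order (alias signature declared on the renamed field) -> no rule fires on it in Order's dialect; the asked verdict holds

forward: COMPATIBLE []


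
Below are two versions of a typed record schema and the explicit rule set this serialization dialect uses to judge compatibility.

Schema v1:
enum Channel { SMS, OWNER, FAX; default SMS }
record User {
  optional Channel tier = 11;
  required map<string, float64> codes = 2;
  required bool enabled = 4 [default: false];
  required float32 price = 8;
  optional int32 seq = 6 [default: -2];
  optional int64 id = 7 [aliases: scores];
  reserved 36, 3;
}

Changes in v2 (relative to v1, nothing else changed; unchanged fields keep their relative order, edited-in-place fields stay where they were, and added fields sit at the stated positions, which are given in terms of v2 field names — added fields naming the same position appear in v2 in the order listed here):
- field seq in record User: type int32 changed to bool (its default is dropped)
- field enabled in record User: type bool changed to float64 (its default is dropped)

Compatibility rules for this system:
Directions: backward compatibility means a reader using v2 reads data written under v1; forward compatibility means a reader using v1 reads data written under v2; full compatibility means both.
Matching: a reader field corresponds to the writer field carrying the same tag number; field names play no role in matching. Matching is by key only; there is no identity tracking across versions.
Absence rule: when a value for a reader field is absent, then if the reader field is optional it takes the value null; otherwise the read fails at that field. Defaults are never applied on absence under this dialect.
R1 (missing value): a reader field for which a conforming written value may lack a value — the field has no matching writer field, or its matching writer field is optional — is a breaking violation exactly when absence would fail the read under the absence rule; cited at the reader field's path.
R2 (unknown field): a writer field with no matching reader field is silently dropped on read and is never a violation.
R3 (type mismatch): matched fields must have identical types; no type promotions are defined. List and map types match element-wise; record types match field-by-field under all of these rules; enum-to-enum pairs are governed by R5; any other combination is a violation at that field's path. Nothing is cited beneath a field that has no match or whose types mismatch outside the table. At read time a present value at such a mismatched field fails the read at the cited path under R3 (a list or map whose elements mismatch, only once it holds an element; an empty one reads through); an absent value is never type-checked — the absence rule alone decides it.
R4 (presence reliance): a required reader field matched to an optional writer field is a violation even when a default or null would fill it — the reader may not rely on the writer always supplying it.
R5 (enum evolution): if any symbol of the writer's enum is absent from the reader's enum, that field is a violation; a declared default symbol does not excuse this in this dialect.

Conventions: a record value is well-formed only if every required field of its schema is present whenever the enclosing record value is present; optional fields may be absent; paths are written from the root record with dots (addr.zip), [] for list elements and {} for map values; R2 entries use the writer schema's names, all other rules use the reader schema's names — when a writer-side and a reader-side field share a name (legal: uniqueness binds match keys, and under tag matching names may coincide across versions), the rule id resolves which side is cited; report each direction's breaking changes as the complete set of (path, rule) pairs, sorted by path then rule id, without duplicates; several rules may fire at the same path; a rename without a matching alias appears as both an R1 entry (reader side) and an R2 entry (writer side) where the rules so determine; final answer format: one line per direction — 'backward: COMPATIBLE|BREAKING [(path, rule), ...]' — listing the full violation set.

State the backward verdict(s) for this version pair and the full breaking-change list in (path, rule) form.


backward: BREAKING [(enabled, R3), (seq, R3)]

arrows below run writer -> reader for User
backward for User (reader v2, writer v1):
  Channel -> Channel, writer optional: tier aligns to tier
  map<string, float64> -> map<string, float64>, writer required: codes aligns to codes
  bool -> float64, writer required: enabled aligns to enabled
  float32 -> float32, writer required: price aligns to price
  int32 -> bool, writer optional: seq aligns to seq
  int64 -> int64, writer optional: id aligns to id
  violation R3 at enabled
  violation R3 at seq
  => 2 violation(s): backward is BREAKING for User


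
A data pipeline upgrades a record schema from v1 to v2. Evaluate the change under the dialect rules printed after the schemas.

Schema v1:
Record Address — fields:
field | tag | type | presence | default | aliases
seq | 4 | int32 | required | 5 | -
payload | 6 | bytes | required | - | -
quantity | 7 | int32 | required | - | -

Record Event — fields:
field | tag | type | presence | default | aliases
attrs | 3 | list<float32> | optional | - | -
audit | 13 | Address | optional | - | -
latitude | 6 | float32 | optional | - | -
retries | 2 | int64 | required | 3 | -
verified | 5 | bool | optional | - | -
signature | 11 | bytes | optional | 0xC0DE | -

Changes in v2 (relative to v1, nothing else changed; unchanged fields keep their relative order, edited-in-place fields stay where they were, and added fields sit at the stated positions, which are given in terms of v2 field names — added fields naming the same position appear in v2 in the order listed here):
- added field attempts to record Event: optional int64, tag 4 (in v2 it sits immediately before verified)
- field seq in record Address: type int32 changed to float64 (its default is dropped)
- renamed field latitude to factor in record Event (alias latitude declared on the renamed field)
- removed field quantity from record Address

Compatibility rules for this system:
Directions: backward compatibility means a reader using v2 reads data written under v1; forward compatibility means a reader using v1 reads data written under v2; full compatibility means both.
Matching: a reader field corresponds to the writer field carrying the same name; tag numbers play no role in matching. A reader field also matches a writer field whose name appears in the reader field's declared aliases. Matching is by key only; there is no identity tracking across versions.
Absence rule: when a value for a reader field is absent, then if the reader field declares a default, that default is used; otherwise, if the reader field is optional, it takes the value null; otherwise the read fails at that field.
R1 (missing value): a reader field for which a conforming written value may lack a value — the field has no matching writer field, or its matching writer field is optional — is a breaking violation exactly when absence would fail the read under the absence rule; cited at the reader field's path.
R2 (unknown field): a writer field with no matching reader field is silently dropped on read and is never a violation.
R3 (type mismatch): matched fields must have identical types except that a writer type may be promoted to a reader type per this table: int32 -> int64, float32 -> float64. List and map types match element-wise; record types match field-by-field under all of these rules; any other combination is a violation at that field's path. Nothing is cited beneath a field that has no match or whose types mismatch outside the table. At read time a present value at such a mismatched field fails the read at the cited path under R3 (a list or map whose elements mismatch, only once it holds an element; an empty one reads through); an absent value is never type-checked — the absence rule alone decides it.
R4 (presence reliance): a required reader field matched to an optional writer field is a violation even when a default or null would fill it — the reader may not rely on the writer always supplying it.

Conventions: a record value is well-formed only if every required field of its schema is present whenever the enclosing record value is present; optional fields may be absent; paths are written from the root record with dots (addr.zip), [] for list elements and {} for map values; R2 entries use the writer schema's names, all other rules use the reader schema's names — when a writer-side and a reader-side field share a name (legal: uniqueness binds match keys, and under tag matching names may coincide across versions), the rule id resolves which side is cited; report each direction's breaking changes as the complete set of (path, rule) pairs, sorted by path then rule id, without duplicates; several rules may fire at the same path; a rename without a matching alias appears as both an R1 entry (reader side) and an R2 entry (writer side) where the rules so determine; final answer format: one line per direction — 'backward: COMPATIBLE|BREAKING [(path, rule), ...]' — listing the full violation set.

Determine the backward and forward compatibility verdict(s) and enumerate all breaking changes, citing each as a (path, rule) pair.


each type pair in Event: writer, then reader
backward for Event (reader v2, writer v1):
  writer optional, list<float32> -> list<float32>: reader attrs maps from writer attrs
  writer optional, Address -> Address: reader audit maps from writer audit
  writer optional, float32 -> float32: reader factor maps from writer latitude
  writer required, int64 -> int64: reader retries maps from writer retries
  attempts has no writer counterpart
  writer optional, bool -> bool: reader verified maps from writer verified
  writer optional, bytes -> bytes: reader signature maps from writer signature
  writer required, int32 -> float64: reader audit.seq maps from writer audit.seq
  writer required, bytes -> bytes: reader audit.payload maps from writer audit.payload
  audit.quantity (writer side), unknown to reader
  violation R3 at audit.seq
  => backward verdict for Event: BREAKING, 1 violation(s)
forward for Event (reader v1, writer v2):
  writer optional, list<float32> -> list<float32>: reader attrs maps from writer attrs
  writer optional, Address -> Address: reader audit maps from writer audit
  latitude has no writer counterpart
  writer required, int64 -> int64: reader retries maps from writer retries
  writer optional, bool -> bool: reader verified maps from writer verified
  writer optional, bytes -> bytes: reader signature maps from writer signature
  factor (writer side), unknown to reader
  attempts (writer side), unknown to reader
  writer required, float64 -> int32: reader audit.seq maps from writer audit.seq
  writer required, bytes -> bytes: reader audit.payload maps from writer audit.payload
  audit.quantity has no writer counterpart
  violation R1 at audit.quantity
  violation R3 at audit.seq
  => forward verdict for Event: BREAKING, 2 violation(s)

backward: BREAKING [(audit.seq, R3)]; forward: BREAKING [(audit.quantity, R1), (audit.seq, R3)]
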